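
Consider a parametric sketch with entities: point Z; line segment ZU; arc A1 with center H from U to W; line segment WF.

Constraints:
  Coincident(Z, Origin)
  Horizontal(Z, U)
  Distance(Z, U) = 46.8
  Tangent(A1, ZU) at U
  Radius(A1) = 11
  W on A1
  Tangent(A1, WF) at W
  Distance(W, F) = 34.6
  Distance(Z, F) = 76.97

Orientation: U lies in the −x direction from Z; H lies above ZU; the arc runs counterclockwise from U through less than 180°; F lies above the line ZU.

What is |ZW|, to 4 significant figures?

43.40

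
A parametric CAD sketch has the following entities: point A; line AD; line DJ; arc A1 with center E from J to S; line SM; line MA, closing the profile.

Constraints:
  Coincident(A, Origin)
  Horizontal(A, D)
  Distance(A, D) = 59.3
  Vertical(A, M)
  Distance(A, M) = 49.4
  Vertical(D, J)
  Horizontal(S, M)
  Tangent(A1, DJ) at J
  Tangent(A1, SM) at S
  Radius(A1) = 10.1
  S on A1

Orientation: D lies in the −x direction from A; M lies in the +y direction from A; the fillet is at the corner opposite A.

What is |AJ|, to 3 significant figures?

71.1

A is at the origin; A and D share the same y with |AD| = 59.3 and D on the −x side, so D = (-59.3, 0.00). AM is vertical with |AM| = 49.4 and M on the +y side, so M = (0.00, 49.4). The virtual corner opposite A is at (-59.3, 49.4). A1 meets DJ tangentially, so EJ is at right angles to DJ and the tangent condition forces ES to be normal to SM, with radius 10.1, so the center E sits 10.1 in from both sides at E = (-49.2, 39.3). That places the tangent points at J = (-59.3, 39.3) on DJ and S = (-49.2, 49.4) on SM. Then |AJ| = |J − A| = 71.1.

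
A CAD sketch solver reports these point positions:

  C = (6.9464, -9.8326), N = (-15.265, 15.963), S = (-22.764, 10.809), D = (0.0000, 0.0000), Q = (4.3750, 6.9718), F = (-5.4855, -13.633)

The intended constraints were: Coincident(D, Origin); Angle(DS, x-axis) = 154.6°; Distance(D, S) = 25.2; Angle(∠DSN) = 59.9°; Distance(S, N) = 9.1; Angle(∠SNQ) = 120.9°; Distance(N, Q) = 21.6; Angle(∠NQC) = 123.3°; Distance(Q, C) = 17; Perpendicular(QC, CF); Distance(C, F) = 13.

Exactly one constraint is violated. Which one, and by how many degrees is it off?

Perpendicular(QC, CF) — off by 8.30°.

D = (0.00, 0.00) ✓; DS at 154.6° ✓; |DS| = 25.20 ✓; ∠DSN = 59.90° ✓; |SN| = 9.099 ✓; ∠SNQ = 120.9° ✓; |NQ| = 21.60 ✓; ∠NQC = 123.3° ✓; |QC| = 17.00 ✓; ∠(QC, CF) = 81.70° ✗; |CF| = 13.00 ✓.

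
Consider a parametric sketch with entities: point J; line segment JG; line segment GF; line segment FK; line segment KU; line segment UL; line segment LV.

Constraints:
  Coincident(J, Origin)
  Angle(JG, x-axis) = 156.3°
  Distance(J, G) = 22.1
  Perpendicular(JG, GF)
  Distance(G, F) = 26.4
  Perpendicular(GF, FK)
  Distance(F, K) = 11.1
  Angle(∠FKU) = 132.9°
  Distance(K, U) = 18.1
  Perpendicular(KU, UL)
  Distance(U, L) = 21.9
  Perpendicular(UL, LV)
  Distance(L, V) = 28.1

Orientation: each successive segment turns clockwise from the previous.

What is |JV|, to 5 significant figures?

38.729

J is at the origin; JG runs at 156.3° with length 22.1, so G = (-20.236, 8.8830). The perpendicularity gives GF at right angles to JG, so GF runs at 66.300°; with |GF| = 26.4, F = (-9.6247, 33.057). GF ⟂ FK, so FK runs at -23.700°; with |FK| = 11.1, K = (0.53913, 28.595). ∠FKU = 132.9° gives KU at -70.800° from the x-axis; with |KU| = 18.1, U = (6.4916, 11.502). KU is perpendicular to UL, so UL runs at -160.80°; with |UL| = 21.9, L = (-14.190, 4.2995). UL ⟂ LV, so LV runs at 109.20°; with |LV| = 28.1, V = (-23.431, 30.837). Then |JV| = |V − J| = 38.729.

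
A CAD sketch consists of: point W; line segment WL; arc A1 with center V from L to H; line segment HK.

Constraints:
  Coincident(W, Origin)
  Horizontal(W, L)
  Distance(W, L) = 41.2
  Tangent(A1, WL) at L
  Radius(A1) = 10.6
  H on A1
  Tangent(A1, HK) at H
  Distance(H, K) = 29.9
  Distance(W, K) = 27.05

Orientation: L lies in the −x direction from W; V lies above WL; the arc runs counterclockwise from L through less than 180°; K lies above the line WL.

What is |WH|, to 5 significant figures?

33.903

W is at the origin; W and L share the same y with |WL| = 41.2 and L on the −x side, so L = (-41.200, 0.0000). Tangency of A1 to WL means the radius VL is perpendicular to WL, so V = L + (0, 10.6) = (-41.200, 10.600). Since VH ⟂ HK (tangency), |VK| = √(10.6² + 29.9²) = 31.723 regardless of where H sits on A1. So K lies on both circle(W, 27.05) and circle(V, 31.723); the above-WL intersection is K = (-12.452, 24.014). H is the foot of the tangent from K: H = (-33.766, 3.0439).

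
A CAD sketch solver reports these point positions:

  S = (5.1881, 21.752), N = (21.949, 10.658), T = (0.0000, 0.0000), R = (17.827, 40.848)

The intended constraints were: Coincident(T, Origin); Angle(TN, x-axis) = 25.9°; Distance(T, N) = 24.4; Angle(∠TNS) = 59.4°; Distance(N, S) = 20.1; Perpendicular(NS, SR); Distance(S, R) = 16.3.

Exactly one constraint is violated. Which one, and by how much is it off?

Distance(S, R) = 16.3 — off by 6.60.

T = (0.00, 0.00) ✓; TN at 25.90° ✓; |TN| = 24.40 ✓; ∠TNS = 59.40° ✓; |NS| = 20.10 ✓; ∠(NS, SR) = 90.00° ✓; |SR| = 22.90 ✗.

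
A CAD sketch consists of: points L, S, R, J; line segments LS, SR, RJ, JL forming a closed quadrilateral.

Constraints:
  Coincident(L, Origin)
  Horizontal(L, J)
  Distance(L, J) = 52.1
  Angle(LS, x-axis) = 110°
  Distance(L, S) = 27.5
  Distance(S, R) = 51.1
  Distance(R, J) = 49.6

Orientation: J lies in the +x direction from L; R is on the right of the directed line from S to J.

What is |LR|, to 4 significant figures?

23.60

L is at the origin; LJ is horizontal with |LJ| = 52.1 and J in +x, so J = (52.1, 0). LS runs at 110.0° with |LS| = 27.5, so S = (-9.406, 25.84). R is determined by |SR| = 51.1 and |RJ| = 49.6 together: it lies at the intersection of circle(S, 51.1) and circle(J, 49.6). With |SJ| = 66.71, the foot of the radical line on SJ is 34.49 from S and the perpendicular offset is √(51.1² − 34.49²) = 37.71. Taking the right-of-SJ solution: R = (7.786, -22.28).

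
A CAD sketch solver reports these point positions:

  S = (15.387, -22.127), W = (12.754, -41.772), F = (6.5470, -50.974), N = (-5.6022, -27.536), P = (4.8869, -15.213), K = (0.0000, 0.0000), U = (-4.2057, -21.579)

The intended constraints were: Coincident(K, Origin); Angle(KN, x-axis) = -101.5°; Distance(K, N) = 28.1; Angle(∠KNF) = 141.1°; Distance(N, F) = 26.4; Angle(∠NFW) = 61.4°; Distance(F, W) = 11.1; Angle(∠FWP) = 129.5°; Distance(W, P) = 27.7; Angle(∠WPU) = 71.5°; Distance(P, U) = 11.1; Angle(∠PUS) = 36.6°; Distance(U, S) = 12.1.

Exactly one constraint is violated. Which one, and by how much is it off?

Distance(U, S) = 12.1 — off by 7.50.

K = (0.00, 0.00) ✓; KN at -101.5° ✓; |KN| = 28.10 ✓; ∠KNF = 141.1° ✓; |NF| = 26.40 ✓; ∠NFW = 61.40° ✓; |FW| = 11.10 ✓; ∠FWP = 129.5° ✓; |WP| = 27.70 ✓; ∠WPU = 71.50° ✓; |PU| = 11.10 ✓; ∠PUS = 36.60° ✓; |US| = 19.60 ✗.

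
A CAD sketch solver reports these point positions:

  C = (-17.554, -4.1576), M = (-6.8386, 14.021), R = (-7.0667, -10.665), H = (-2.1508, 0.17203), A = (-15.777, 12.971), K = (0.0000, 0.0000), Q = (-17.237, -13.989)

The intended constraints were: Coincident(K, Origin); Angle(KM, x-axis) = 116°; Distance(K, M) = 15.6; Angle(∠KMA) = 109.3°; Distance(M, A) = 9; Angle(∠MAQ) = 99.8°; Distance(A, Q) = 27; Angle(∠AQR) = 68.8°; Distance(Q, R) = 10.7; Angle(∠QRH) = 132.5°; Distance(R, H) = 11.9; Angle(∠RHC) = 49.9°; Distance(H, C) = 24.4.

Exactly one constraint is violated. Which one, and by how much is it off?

Distance(H, C) = 24.4 — off by 8.40.

K = (0.00, 0.00) ✓; KM at 116.0° ✓; |KM| = 15.60 ✓; ∠KMA = 109.3° ✓; |MA| = 9.000 ✓; ∠MAQ = 99.80° ✓; |AQ| = 27.00 ✓; ∠AQR = 68.80° ✓; |QR| = 10.70 ✓; ∠QRH = 132.5° ✓; |RH| = 11.90 ✓; ∠RHC = 49.90° ✓; |HC| = 16.00 ✗.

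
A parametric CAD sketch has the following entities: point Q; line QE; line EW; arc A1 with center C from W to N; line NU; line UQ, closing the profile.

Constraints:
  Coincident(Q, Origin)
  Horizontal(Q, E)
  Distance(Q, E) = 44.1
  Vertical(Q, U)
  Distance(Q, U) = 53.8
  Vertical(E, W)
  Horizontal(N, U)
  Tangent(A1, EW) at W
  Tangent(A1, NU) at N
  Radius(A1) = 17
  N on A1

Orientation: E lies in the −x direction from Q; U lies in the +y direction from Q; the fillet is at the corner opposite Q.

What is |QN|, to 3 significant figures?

60.2

Q is at the origin; QE is horizontal with |QE| = 44.1 and E on the −x side, so E = (-44.1, 0.00). Q and U share the same x with |QU| = 53.8 and U on the +y side, so U = (0.00, 53.8). The virtual corner opposite Q is at (-44.1, 53.8). Since A1 is tangent to EW there, CW ⟂ EW and A1 meets NU tangentially, so CN is at right angles to NU, with radius 17.0, so the center C sits 17.0 in from both sides at C = (-27.1, 36.8). That places the tangent points at W = (-44.1, 36.8) on EW and N = (-27.1, 53.8) on NU. Then |QN| = |N − Q| = 60.2.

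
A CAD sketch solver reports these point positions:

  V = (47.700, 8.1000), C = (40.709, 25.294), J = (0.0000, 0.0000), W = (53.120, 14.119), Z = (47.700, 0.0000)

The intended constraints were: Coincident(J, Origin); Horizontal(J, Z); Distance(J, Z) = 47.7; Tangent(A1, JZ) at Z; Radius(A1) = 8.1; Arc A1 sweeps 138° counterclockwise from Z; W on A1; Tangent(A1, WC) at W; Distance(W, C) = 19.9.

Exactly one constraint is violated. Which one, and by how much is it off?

Distance(W, C) = 19.9 — off by 3.20.

J = (0.00, 0.00) ✓; J.y = 0.00, Z.y = 0.00 ✓; |JZ| = 47.70 ✓; ∠(VZ, ZJ) = 90.00° ✓; |VZ| = 8.100 ✓; bearing(V→W) − bearing(V→Z) = 138.0° ✓; |VW| = 8.100 ✓; ∠(VW, WC) = 90.00° ✓; |WC| = 16.70 ✗.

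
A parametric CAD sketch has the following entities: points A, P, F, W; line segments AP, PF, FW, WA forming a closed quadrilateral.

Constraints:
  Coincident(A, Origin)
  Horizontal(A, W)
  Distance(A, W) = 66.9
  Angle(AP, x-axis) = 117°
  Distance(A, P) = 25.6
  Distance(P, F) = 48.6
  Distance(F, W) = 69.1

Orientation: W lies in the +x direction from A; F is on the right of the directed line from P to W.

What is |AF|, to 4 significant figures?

23.92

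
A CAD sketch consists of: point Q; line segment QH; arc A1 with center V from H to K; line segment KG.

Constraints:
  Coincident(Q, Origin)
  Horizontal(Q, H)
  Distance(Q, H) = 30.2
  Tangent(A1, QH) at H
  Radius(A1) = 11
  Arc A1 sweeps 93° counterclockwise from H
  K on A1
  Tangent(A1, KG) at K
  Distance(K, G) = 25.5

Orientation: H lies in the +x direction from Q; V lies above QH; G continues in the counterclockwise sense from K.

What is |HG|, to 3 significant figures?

38.3

Q is at the origin; QH is horizontal with |QH| = 30.2 and H on the +x side, so H = (30.2, 0.00). A1 meets QH tangentially, so VH is at right angles to QH, so V = H + (0, 11) = (30.2, 11.0). On A1, H sits at bearing -90° from V; a 93° counterclockwise sweep puts K at bearing 3°, so K = V + 11.0·(cos 3°, sin 3°) = (41.2, 11.6). Since A1 is tangent to KG there, VK ⟂ KG, so KG runs along (−sin 3°, cos 3°); with |KG| = 25.5, G = (39.9, 37.0). Then |HG| = |G − H| = 38.3.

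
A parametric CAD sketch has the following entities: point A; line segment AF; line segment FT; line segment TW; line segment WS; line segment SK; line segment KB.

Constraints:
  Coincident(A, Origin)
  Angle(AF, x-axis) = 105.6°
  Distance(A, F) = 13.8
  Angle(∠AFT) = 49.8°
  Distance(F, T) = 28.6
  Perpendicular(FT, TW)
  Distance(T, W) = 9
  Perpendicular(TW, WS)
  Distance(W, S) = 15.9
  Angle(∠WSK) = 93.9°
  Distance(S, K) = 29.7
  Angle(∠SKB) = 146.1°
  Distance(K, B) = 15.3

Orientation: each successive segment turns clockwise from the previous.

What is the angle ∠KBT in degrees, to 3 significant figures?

46.9°

A is at the origin; AF runs at 105.6° with length 13.8, so F = (-3.71, 13.3). ∠AFT = 49.8° gives FT at -24.6° from the x-axis; with |FT| = 28.6, T = (22.3, 1.39). FT ⟂ TW, so TW runs at -115°; with |TW| = 9.0, W = (18.5, -6.80). TW is perpendicular to WS, so WS runs at 155°; with |WS| = 15.9, S = (4.09, -0.178). ∠WSK = 93.9° gives SK at 69.3° from the x-axis; with |SK| = 29.7, K = (14.6, 27.6). ∠SKB = 146.1° gives KB at 35.4° from the x-axis; with |KB| = 15.3, B = (27.1, 36.5). Then cos ∠KBT = BK·BT / (|BK||BT|), giving 46.9°.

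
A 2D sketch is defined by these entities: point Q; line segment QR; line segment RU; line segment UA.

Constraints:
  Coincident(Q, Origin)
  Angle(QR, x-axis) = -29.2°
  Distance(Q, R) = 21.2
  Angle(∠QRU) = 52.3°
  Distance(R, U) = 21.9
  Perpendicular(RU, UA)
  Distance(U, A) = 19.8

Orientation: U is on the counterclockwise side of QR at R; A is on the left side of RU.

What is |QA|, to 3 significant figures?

9.43

Q is at the origin; QR runs at -29.2° with length 21.2, so R = 21.2·(cos -29.2°, sin -29.2°) = (18.5, -10.3). ∠QRU = 52.3°, so RU runs at -29.2° + (180° − 52.3°) = 98.5° from the x-axis; with |RU| = 21.9, U = R + 21.9·(cos 98.5°, sin 98.5°) = (15.3, 11.3). The perpendicularity gives UA at right angles to RU; with |UA| = 19.8 on the left of RU, A = U + 19.8·(-0.989, -0.148) = (-4.31, 8.39). Then |QA| = |A − Q| = 9.43.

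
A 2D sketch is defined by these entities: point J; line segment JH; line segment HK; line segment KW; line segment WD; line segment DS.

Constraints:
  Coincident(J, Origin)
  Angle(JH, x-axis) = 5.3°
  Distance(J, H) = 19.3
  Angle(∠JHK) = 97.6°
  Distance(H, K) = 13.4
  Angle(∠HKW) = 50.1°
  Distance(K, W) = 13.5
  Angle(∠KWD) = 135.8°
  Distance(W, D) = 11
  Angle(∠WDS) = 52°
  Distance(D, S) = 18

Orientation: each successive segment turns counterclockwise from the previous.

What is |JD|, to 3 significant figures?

8.47

∠HKW = 50.1° gives KW at -142° from the x-axis; with |KW| = 13.5, W = (9.06, 6.93). ∠KWD = 135.8° gives WD at -98.2° from the x-axis; with |WD| = 11.0, D = (7.49, -3.95). Then |JD| = |D − J| = 8.47.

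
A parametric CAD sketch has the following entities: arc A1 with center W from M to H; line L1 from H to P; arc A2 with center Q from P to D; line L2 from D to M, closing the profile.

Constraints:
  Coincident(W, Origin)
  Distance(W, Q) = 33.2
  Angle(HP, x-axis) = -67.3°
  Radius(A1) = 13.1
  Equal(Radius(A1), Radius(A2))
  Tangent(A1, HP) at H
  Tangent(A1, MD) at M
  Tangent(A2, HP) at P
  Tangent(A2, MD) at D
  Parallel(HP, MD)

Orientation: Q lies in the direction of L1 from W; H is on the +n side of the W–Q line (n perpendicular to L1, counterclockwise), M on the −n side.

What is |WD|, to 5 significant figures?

35.691

The slot axis is L1's direction at -67.3°, so u = (cos -67.3°, sin -67.3°) = (0.38591, -0.92254) and n = (−sin -67.3°, cos -67.3°) = (0.92254, 0.38591). W is at the origin and Q lies 33.2 along u from W, so Q = 33.2·u = (12.812, -30.628). Tangency of A1 to both parallel lines with radius 13.1 puts H and M at W ± 13.1·n: H = (12.085, 5.0554), M = (-12.085, -5.0554). Equal radii place P and D the same way about Q: P = Q + 13.1·n = (24.897, -25.573), D = Q − 13.1·n = (0.72683, -35.684). Then |WD| = |D − W| = 35.691.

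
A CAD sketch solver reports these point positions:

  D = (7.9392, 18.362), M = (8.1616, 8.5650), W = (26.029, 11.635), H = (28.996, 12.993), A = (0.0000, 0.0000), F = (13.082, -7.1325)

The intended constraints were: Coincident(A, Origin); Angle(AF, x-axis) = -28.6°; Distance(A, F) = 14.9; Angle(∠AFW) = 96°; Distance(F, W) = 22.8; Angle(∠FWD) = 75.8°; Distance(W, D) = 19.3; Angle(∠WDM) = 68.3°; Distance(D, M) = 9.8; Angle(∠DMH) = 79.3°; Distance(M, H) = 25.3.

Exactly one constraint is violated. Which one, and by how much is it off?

Distance(M, H) = 25.3 — off by 4.00.

A = (0.00, 0.00) ✓; AF at -28.60° ✓; |AF| = 14.90 ✓; ∠AFW = 96.00° ✓; |FW| = 22.80 ✓; ∠FWD = 75.80° ✓; |WD| = 19.30 ✓; ∠WDM = 68.30° ✓; |DM| = 9.800 ✓; ∠DMH = 79.30° ✓; |MH| = 21.30 ✗.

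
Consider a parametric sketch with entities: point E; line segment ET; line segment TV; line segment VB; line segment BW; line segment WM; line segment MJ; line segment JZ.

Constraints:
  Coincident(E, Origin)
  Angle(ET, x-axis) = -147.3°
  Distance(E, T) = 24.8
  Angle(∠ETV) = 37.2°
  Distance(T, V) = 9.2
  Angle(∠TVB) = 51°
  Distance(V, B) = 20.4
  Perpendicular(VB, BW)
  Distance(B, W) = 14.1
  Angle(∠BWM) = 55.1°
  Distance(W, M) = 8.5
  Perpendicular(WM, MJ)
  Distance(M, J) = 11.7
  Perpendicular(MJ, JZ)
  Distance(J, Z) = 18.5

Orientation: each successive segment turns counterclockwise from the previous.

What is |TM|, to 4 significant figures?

7.919

The perpendicularity gives BW at right angles to VB, so BW runs at -145.5°; with |BW| = 14.1, W = (-34.87, -5.294). ∠BWM = 55.1° gives WM at -20.60° from the x-axis; with |WM| = 8.5, M = (-26.92, -8.285). Then |TM| = |M − T| = 7.919.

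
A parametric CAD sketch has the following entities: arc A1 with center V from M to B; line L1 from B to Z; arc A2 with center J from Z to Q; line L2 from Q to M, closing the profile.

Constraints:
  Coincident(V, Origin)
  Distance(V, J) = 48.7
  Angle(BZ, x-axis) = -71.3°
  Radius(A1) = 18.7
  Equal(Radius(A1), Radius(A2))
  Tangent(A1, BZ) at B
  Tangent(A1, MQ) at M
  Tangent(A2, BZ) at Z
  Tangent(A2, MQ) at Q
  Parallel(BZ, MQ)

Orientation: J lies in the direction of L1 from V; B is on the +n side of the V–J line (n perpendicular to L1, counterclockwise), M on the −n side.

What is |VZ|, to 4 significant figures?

52.17

Tangency of A1 to both parallel lines with radius 18.7 puts B and M at V ± 18.7·n: B = (17.71, 5.995), M = (-17.71, -5.995). Equal radii place Z and Q the same way about J: Z = J + 18.7·n = (33.33, -40.13), Q = J − 18.7·n = (-2.099, -52.12). Then |VZ| = |Z − V| = 52.17.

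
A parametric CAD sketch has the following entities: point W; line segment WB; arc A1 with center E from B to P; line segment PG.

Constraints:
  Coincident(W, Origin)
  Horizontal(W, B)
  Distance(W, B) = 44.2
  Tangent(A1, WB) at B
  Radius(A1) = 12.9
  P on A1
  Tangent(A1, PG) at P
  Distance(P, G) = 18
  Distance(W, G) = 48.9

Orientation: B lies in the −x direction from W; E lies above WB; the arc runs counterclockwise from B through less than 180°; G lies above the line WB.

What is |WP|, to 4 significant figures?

35.38

W is at the origin; W and B share the same y with |WB| = 44.2 and B on the −x side, so B = (-44.20, 0.000). A1 meets WB tangentially, so EB is at right angles to WB, so E = B + (0, 12.9) = (-44.20, 12.90). Since EP ⟂ PG (tangency), |EG| = √(12.9² + 18.0²) = 22.15 regardless of where P sits on A1. So G lies on both circle(W, 48.9) and circle(E, 22.15); the above-WB intersection is G = (-35.75, 33.37). P is the foot of the tangent from G: P = (-31.64, 15.84).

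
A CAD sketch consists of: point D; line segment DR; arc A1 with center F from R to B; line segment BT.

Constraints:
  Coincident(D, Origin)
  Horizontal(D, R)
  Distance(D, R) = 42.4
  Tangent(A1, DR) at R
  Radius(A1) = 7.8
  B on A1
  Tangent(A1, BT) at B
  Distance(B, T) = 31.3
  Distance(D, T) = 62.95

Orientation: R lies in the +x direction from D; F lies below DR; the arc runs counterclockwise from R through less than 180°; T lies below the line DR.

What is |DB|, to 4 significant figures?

37.13

Checks: ∠(FR, RD) = 90.00° ✓; |FB| = 7.800 ✓; ∠(FB, BT) = 90.00° ✓; |BT| = 31.30 ✓; |DT| = 62.95 ✓.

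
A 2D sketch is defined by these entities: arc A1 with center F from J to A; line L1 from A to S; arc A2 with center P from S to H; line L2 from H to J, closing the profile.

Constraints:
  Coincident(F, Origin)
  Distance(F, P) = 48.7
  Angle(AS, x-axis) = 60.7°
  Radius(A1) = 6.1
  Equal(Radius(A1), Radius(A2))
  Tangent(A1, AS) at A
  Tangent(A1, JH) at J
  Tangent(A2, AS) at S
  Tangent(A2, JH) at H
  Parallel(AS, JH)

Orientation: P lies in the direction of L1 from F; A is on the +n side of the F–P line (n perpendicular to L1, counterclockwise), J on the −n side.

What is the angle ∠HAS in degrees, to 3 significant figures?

14.1°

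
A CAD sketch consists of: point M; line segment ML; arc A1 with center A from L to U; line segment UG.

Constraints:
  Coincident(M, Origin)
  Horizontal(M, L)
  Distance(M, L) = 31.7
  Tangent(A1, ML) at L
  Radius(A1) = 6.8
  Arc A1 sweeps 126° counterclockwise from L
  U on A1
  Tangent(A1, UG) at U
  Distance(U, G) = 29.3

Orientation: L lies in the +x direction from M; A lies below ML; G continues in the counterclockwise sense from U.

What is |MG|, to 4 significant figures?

55.46

M is at the origin; M and L share the same y with |ML| = 31.7 and L on the +x side, so L = (31.70, 0.000). Since A1 is tangent to ML there, AL ⟂ ML, so A = L + (0, -6.8) = (31.70, -6.800). On A1, L sits at bearing 90° from A; a 126° counterclockwise sweep puts U at bearing 216°, so U = A + 6.8·(cos 216°, sin 216°) = (26.20, -10.80). The tangent condition forces AU to be normal to UG, so UG runs along (−sin 216°, cos 216°); with |UG| = 29.3, G = (43.42, -34.50). Then |MG| = |G − M| = 55.46.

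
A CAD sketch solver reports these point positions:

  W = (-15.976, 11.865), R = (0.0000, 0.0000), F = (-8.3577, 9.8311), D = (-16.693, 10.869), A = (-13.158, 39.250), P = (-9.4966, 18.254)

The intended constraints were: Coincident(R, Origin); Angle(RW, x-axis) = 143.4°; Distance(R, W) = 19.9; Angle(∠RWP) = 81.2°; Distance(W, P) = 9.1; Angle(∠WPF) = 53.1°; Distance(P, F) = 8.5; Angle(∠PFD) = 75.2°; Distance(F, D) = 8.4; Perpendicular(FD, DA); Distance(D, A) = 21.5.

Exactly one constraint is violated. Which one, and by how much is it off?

Distance(D, A) = 21.5 — off by 7.10.

R = (0.00, 0.00) ✓; RW at 143.4° ✓; |RW| = 19.90 ✓; ∠RWP = 81.20° ✓; |WP| = 9.100 ✓; ∠WPF = 53.10° ✓; |PF| = 8.500 ✓; ∠PFD = 75.20° ✓; |FD| = 8.400 ✓; ∠(FD, DA) = 90.00° ✓; |DA| = 28.60 ✗.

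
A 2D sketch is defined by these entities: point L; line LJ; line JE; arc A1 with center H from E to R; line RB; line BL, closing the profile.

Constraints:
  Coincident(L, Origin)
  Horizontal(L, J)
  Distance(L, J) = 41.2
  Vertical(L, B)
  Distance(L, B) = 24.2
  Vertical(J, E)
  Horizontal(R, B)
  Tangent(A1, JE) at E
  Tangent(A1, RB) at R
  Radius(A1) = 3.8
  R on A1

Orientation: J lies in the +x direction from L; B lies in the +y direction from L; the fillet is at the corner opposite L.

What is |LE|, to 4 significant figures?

45.97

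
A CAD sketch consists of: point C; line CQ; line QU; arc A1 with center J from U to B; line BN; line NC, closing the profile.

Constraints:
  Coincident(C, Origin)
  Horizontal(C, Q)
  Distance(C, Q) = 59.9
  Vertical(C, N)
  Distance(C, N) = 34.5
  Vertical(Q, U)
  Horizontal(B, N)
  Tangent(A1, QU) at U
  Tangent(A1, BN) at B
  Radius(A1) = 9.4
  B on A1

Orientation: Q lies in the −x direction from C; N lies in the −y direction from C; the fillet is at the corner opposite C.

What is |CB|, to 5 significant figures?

61.160

C is at the origin; CQ is horizontal with |CQ| = 59.9 and Q on the −x side, so Q = (-59.900, 0.0000). CN is vertical with |CN| = 34.5 and N on the −y side, so N = (0.0000, -34.500). The virtual corner opposite C is at (-59.900, -34.500). The tangent condition forces JU to be normal to QU and tangency of A1 to BN means the radius JB is perpendicular to BN, with radius 9.4, so the center J sits 9.4 in from both sides at J = (-50.500, -25.100). That places the tangent points at U = (-59.900, -25.100) on QU and B = (-50.500, -34.500) on BN. Then |CB| = |B − C| = 61.160.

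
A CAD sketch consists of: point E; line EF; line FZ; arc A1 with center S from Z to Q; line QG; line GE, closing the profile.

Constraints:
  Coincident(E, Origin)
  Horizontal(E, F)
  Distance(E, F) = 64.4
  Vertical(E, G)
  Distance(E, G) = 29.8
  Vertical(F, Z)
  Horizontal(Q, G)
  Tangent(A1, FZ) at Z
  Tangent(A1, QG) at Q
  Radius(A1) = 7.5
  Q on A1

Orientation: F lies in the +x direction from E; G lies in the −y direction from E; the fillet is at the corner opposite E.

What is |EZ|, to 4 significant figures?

68.15

E is at the origin; EF is horizontal with |EF| = 64.4 and F on the +x side, so F = (64.40, 0.000). EG is vertical with |EG| = 29.8 and G on the −y side, so G = (0.000, -29.80). The virtual corner opposite E is at (64.40, -29.80). Since A1 is tangent to FZ there, SZ ⟂ FZ and A1 meets QG tangentially, so SQ is at right angles to QG, with radius 7.5, so the center S sits 7.5 in from both sides at S = (56.90, -22.30). That places the tangent points at Z = (64.40, -22.30) on FZ and Q = (56.90, -29.80) on QG. Then |EZ| = |Z − E| = 68.15.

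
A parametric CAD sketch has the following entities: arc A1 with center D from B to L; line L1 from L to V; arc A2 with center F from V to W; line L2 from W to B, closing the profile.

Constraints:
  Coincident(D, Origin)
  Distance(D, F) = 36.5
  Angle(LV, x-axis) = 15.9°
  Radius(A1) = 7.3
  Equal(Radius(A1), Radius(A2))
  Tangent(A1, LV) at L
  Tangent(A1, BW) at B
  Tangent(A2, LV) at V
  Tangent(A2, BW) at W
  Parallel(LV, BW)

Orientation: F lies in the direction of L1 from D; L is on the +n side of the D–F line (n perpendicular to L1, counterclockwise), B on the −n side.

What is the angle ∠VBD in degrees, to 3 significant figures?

68.2°

The slot axis is L1's direction at 15.9°, so u = (cos 15.9°, sin 15.9°) = (0.962, 0.274) and n = (−sin 15.9°, cos 15.9°) = (-0.274, 0.962). D is at the origin and F lies 36.5 along u from D, so F = 36.5·u = (35.1, 10.0). Tangency of A1 to both parallel lines with radius 7.3 puts L and B at D ± 7.3·n: L = (-2.00, 7.02), B = (2.00, -7.02). Equal radii place V and W the same way about F: V = F + 7.3·n = (33.1, 17.0), W = F − 7.3·n = (37.1, 2.98). Then cos ∠VBD = BV·BD / (|BV||BD|), giving 68.2°.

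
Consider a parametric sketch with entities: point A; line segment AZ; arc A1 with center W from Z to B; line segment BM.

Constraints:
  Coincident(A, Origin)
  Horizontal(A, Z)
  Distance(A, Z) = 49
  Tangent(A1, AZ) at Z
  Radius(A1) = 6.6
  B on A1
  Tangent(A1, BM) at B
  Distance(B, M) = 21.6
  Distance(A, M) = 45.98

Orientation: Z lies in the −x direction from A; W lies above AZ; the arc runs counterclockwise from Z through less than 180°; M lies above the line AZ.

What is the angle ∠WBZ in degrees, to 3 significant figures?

51.4°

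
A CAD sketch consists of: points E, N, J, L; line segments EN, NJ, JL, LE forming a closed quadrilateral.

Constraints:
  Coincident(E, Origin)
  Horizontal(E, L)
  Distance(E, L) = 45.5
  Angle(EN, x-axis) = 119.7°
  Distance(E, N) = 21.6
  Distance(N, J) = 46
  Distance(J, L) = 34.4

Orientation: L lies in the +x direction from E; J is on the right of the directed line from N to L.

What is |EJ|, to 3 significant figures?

24.7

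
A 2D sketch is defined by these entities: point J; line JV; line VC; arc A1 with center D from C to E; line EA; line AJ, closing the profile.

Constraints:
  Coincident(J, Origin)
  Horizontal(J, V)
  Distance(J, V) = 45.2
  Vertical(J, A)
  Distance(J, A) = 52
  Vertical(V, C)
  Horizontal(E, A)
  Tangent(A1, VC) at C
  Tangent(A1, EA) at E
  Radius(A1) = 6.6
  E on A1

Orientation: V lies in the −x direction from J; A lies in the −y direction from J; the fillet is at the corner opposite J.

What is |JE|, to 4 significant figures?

64.76

The virtual corner opposite J is at (-45.20, -52.00). A1 meets VC tangentially, so DC is at right angles to VC and the tangent condition forces DE to be normal to EA, with radius 6.6, so the center D sits 6.6 in from both sides at D = (-38.60, -45.40). That places the tangent points at C = (-45.20, -45.40) on VC and E = (-38.60, -52.00) on EA. Then |JE| = |E − J| = 64.76.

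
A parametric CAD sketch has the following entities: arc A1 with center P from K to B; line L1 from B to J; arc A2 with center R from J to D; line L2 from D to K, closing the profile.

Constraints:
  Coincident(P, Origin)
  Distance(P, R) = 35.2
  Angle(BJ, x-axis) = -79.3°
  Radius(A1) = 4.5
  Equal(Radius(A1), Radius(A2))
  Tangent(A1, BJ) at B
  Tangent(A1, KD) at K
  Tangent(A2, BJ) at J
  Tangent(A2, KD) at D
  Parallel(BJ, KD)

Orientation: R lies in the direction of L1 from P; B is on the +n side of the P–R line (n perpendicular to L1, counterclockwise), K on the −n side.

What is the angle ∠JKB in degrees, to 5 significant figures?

75.658°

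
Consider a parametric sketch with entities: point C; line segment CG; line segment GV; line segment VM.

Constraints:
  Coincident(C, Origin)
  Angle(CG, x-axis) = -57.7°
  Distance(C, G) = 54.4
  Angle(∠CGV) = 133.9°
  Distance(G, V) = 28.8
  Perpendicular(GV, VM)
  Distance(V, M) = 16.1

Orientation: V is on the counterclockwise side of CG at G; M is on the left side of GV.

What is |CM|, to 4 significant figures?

70.42

C is at the origin; CG runs at -57.7° with length 54.4, so G = 54.4·(cos -57.7°, sin -57.7°) = (29.07, -45.98). ∠CGV = 133.9°, so GV runs at -57.7° + (180° − 133.9°) = -11.60° from the x-axis; with |GV| = 28.8, V = G + 28.8·(cos -11.60°, sin -11.60°) = (57.28, -51.77). The perpendicularity gives VM at right angles to GV; with |VM| = 16.1 on the left of GV, M = V + 16.1·(0.2011, 0.9796) = (60.52, -36.00). Then |CM| = |M − C| = 70.42.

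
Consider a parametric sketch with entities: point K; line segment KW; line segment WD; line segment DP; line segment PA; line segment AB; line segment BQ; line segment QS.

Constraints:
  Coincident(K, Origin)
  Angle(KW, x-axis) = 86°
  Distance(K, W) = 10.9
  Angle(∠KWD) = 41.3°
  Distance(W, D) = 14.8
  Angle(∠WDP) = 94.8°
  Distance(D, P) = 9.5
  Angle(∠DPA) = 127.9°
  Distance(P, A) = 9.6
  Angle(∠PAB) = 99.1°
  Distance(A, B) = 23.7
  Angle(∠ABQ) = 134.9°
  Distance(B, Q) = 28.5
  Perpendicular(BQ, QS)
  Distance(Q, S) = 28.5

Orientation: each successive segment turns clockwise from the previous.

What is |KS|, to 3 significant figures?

38.1

K is at the origin; KW runs at 86.0° with length 10.9, so W = (0.760, 10.9). ∠KWD = 41.3° gives WD at -52.7° from the x-axis; with |WD| = 14.8, D = (9.73, -0.900). ∠WDP = 94.8° gives DP at -138° from the x-axis; with |DP| = 9.5, P = (2.68, -7.27). ∠DPA = 127.9° gives PA at 170° from the x-axis; with |PA| = 9.6, A = (-6.77, -5.60). ∠PAB = 99.1° gives AB at 89.1° from the x-axis; with |AB| = 23.7, B = (-6.40, 18.1). ∠ABQ = 134.9° gives BQ at 44.0° from the x-axis; with |BQ| = 28.5, Q = (14.1, 37.9). The perpendicularity gives QS at right angles to BQ, so QS runs at -46.0°; with |QS| = 28.5, S = (33.9, 17.4). Then |KS| = |S − K| = 38.1.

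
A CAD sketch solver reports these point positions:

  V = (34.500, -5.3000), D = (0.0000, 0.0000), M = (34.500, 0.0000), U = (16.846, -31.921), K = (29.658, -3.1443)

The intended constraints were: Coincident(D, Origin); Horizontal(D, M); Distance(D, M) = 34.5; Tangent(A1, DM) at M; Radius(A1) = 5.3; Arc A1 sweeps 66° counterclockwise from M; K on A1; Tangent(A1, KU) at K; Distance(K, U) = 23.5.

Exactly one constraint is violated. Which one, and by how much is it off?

Distance(K, U) = 23.5 — off by 8.00.

D = (0.00, 0.00) ✓; D.y = 0.00, M.y = 0.00 ✓; |DM| = 34.50 ✓; ∠(VM, MD) = 90.00° ✓; |VM| = 5.300 ✓; bearing(V→K) − bearing(V→M) = 66.00° ✓; |VK| = 5.300 ✓; ∠(VK, KU) = 90.00° ✓; |KU| = 31.50 ✗.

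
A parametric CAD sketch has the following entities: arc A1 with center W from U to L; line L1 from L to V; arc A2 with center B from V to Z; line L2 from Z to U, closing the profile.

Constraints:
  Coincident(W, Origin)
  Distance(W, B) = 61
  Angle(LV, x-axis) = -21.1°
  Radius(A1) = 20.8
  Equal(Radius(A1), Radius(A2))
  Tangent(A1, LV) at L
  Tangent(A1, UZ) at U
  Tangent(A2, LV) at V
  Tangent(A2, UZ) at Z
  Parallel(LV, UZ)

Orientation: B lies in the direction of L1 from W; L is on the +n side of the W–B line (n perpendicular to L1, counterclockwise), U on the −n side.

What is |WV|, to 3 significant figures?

64.4

The slot axis is L1's direction at -21.1°, so u = (cos -21.1°, sin -21.1°) = (0.933, -0.360) and n = (−sin -21.1°, cos -21.1°) = (0.360, 0.933). W is at the origin and B lies 61.0 along u from W, so B = 61.0·u = (56.9, -22.0). Tangency of A1 to both parallel lines with radius 20.8 puts L and U at W ± 20.8·n: L = (7.49, 19.4), U = (-7.49, -19.4). Equal radii place V and Z the same way about B: V = B + 20.8·n = (64.4, -2.55), Z = B − 20.8·n = (49.4, -41.4). Then |WV| = |V − W| = 64.4.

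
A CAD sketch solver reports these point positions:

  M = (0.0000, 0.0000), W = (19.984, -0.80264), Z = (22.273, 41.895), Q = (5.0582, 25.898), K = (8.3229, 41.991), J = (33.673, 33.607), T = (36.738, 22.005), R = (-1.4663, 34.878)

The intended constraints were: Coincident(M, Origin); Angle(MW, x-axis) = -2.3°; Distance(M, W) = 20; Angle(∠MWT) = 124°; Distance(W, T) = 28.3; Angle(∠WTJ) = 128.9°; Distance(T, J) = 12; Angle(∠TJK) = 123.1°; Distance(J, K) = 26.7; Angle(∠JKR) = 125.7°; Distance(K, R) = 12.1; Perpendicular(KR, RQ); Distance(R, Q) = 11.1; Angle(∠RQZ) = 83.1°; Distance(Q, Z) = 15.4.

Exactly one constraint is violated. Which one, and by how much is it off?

Distance(Q, Z) = 15.4 — off by 8.10.

M = (0.00, 0.00) ✓; MW at -2.300° ✓; |MW| = 20.00 ✓; ∠MWT = 124.0° ✓; |WT| = 28.30 ✓; ∠WTJ = 128.9° ✓; |TJ| = 12.00 ✓; ∠TJK = 123.1° ✓; |JK| = 26.70 ✓; ∠JKR = 125.7° ✓; |KR| = 12.10 ✓; ∠(KR, RQ) = 90.00° ✓; |RQ| = 11.10 ✓; ∠RQZ = 83.10° ✓; |QZ| = 23.50 ✗.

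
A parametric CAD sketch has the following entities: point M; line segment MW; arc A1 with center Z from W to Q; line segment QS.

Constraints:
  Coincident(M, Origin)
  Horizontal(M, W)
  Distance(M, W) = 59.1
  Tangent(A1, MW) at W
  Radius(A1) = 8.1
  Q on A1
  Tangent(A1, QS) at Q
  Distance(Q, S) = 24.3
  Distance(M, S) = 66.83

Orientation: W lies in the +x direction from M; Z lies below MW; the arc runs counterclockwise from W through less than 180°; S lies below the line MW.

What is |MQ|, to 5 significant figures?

52.302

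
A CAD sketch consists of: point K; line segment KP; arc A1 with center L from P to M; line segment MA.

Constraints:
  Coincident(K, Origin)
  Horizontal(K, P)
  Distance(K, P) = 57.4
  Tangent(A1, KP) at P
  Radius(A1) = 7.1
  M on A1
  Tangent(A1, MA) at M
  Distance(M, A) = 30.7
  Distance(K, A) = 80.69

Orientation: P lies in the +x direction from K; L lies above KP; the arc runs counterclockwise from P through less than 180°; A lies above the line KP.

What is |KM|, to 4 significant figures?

64.41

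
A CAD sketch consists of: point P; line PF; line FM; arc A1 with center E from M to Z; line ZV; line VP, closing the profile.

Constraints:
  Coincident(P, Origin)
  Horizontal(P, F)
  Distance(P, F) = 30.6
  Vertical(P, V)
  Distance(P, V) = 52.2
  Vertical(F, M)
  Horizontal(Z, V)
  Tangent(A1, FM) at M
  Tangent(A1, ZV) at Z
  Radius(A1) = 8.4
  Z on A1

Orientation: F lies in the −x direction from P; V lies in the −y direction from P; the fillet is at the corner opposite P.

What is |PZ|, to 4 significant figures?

56.72

P is at the origin; PF is horizontal with |PF| = 30.6 and F on the −x side, so F = (-30.60, 0.000). P and V share the same x with |PV| = 52.2 and V on the −y side, so V = (0.000, -52.20). The virtual corner opposite P is at (-30.60, -52.20). Since A1 is tangent to FM there, EM ⟂ FM and tangency of A1 to ZV means the radius EZ is perpendicular to ZV, with radius 8.4, so the center E sits 8.4 in from both sides at E = (-22.20, -43.80). That places the tangent points at M = (-30.60, -43.80) on FM and Z = (-22.20, -52.20) on ZV. Then |PZ| = |Z − P| = 56.72.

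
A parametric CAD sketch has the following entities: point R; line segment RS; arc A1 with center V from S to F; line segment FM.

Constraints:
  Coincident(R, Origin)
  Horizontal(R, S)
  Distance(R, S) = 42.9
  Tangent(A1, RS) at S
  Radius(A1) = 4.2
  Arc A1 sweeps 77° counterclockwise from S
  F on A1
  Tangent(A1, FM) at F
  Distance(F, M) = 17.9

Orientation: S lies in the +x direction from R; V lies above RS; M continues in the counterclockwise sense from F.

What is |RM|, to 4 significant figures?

55.06

R is at the origin; RS is horizontal with |RS| = 42.9 and S on the +x side, so S = (42.90, 0.000). A1 meets RS tangentially, so VS is at right angles to RS, so V = S + (0, 4.2) = (42.90, 4.200). On A1, S sits at bearing -90° from V; a 77° counterclockwise sweep puts F at bearing -13°, so F = V + 4.2·(cos -13°, sin -13°) = (46.99, 3.255). A1 meets FM tangentially, so VF is at right angles to FM, so FM runs along (−sin -13°, cos -13°); with |FM| = 17.9, M = (51.02, 20.70). Then |RM| = |M − R| = 55.06.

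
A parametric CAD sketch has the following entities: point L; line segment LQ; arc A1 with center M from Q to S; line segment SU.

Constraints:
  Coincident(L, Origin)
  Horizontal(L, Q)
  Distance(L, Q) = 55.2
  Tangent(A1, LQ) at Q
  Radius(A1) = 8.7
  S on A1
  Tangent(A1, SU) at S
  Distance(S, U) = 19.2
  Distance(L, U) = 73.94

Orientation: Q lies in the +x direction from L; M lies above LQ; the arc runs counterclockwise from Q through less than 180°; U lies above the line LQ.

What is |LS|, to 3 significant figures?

63.6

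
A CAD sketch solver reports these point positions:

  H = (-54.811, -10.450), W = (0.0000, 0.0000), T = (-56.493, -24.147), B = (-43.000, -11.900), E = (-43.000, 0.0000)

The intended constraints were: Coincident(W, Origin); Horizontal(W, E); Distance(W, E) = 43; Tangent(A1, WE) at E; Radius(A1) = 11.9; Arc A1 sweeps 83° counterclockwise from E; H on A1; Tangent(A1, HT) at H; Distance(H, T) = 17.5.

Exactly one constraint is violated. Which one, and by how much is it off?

Distance(H, T) = 17.5 — off by 3.70.

W = (0.00, 0.00) ✓; W.y = 0.00, E.y = 0.00 ✓; |WE| = 43.00 ✓; ∠(BE, EW) = 90.00° ✓; |BE| = 11.90 ✓; bearing(B→H) − bearing(B→E) = 83.00° ✓; |BH| = 11.90 ✓; ∠(BH, HT) = 90.00° ✓; |HT| = 13.80 ✗.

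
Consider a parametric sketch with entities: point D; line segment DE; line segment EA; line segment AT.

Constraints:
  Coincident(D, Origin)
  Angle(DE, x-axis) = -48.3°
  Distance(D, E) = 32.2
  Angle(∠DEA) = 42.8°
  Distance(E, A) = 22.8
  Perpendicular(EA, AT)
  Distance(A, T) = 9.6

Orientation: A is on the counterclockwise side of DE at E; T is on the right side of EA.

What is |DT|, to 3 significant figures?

31.5

D is at the origin; DE runs at -48.3° with length 32.2, so E = 32.2·(cos -48.3°, sin -48.3°) = (21.4, -24.0). ∠DEA = 42.8°, so EA runs at -48.3° + (180° − 42.8°) = 88.9° from the x-axis; with |EA| = 22.8, A = E + 22.8·(cos 88.9°, sin 88.9°) = (21.9, -1.25). EA ⟂ AT; with |AT| = 9.6 on the right of EA, T = A + 9.6·(1.00, -0.0192) = (31.5, -1.43). Then |DT| = |T − D| = 31.5.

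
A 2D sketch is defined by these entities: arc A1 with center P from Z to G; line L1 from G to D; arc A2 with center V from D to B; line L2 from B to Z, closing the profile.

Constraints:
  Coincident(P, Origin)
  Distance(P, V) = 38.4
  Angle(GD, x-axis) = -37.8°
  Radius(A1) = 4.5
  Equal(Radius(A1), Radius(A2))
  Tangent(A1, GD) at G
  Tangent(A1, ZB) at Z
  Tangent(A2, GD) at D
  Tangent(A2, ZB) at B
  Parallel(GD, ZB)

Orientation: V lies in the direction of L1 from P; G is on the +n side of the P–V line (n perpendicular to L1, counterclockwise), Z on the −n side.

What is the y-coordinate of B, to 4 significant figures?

-27.09

The slot axis is L1's direction at -37.8°, so u = (cos -37.8°, sin -37.8°) = (0.7902, -0.6129) and n = (−sin -37.8°, cos -37.8°) = (0.6129, 0.7902). P is at the origin and V lies 38.4 along u from P, so V = 38.4·u = (30.34, -23.54). Tangency of A1 to both parallel lines with radius 4.5 puts G and Z at P ± 4.5·n: G = (2.758, 3.556), Z = (-2.758, -3.556). Equal radii place D and B the same way about V: D = V + 4.5·n = (33.10, -19.98), B = V − 4.5·n = (27.58, -27.09). So B.y = -27.09.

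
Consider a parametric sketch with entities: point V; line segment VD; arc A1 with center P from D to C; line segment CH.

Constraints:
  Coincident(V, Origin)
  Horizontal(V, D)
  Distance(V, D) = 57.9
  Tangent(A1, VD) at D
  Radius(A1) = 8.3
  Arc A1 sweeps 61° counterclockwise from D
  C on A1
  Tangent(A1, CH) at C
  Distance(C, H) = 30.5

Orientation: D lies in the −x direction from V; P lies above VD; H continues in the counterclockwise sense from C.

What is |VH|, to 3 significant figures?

47.4

V is at the origin; V and D share the same y with |VD| = 57.9 and D on the −x side, so D = (-57.9, 0.00). The tangent condition forces PD to be normal to VD, so P = D + (0, 8.3) = (-57.9, 8.30). On A1, D sits at bearing -90° from P; a 61° counterclockwise sweep puts C at bearing -29°, so C = P + 8.3·(cos -29°, sin -29°) = (-50.6, 4.28). The tangent condition forces PC to be normal to CH, so CH runs along (−sin -29°, cos -29°); with |CH| = 30.5, H = (-35.9, 31.0). Then |VH| = |H − V| = 47.4.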